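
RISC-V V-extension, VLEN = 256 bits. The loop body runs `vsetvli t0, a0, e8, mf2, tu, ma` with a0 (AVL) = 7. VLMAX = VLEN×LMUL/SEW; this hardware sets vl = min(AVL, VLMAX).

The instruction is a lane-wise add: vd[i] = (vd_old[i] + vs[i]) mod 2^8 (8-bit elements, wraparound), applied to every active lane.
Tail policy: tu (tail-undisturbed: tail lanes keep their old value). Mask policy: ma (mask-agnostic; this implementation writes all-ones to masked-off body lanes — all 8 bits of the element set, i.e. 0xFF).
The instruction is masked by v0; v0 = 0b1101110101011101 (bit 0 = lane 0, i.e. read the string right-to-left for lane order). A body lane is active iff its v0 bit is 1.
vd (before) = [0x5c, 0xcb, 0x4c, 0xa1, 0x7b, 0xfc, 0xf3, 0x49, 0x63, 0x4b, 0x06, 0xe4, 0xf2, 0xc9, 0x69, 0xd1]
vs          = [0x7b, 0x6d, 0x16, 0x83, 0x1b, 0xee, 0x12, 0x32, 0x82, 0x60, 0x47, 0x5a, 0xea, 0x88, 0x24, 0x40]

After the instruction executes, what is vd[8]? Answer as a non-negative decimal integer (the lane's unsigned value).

VLMAX = VLEN×LMUL/SEW = 256×1/2/8 = 16
vl = min(AVL, VLMAX) = min(7, 16) = 7
[0] add(0x5c,0x7b) = 0xd7
[1] mask-off/ones = 0xff
[2] add(0x4c,0x16) = 0x62
[3] add(0xa1,0x83) = 0x24
[4] add(0x7b,0x1b) = 0x96
[5] mask-off/ones = 0xff
[6] add(0xf3,0x12) = 0x05
[7] tail/keep = 0x49
[8] tail/keep = 0x63
[9] tail/keep = 0x4b
[10] tail/keep = 0x06
[11] tail/keep = 0xe4
[12] tail/keep = 0xf2
[13] tail/keep = 0xc9
[14] tail/keep = 0x69
[15] tail/keep = 0xd1

vd[8] = 99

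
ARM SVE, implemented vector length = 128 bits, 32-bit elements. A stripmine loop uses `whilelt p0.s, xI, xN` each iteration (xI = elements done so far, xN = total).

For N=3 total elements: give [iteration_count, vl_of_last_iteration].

[iterations, last_vl] = [1, 3]

128-bit reg / 32-bit elem → 4 lanes
iterations = ceil(3/4) = 1; final-pass vl = 3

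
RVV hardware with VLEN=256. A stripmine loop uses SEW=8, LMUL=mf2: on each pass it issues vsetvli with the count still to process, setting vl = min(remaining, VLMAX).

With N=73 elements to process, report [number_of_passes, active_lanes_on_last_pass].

[iterations, last_vl] = [5, 9]

lanes per group: 256·1/2/8 = 16
73 elements at 16/iter → 5 passes, remainder 9 on the last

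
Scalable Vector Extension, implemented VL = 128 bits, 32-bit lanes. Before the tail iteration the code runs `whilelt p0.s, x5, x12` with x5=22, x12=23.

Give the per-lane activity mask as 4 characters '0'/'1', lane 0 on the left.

predicate = 1000

128-bit reg / 32-bit elem → 4 lanes
active while 22+j < 23, i.e. j ∈ [0,1) capped at 4 ⇒ 1
bits (lane 0 leftmost): 1000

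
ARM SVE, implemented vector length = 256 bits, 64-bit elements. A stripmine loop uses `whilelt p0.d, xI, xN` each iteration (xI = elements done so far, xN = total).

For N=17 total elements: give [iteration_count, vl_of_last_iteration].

[iterations, last_vl] = [5, 1]

lane count: 256 div 64 = 4
iterations = ceil(17/4) = 5; final-pass vl = 1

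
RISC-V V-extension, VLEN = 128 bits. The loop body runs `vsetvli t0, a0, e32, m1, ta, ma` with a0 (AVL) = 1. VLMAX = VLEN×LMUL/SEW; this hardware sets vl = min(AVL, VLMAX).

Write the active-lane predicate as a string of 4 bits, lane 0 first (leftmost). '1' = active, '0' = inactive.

VLMAX = (128 × 1) / 32 = 4 lanes
vl ← min(1, 4) = 1
bits (lane 0 leftmost): 1000

predicate = 1000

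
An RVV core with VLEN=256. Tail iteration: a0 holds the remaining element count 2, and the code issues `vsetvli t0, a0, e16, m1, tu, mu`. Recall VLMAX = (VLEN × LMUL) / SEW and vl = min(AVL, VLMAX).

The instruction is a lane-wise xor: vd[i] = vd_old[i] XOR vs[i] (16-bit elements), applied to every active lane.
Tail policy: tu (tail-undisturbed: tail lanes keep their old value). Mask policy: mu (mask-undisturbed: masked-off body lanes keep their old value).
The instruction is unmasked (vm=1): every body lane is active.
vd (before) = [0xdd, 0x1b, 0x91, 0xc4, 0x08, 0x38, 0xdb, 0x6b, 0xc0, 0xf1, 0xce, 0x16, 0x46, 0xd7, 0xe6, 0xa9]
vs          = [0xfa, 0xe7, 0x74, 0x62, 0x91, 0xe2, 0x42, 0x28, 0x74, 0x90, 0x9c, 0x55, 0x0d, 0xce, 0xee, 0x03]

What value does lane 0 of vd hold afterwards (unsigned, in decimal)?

vd[0] = 39

VLMAX = (256 × 1) / 16 = 16 lanes
vl ← min(2, 16) = 2
vd[0] xor(0xdd,0xfa) -> 0x27
vd[1] xor(0x1b,0xe7) -> 0xfc
vd[2] tail/keep -> 0x91
vd[3] tail/keep -> 0xc4
vd[4] tail/keep -> 0x08
vd[5] tail/keep -> 0x38
vd[6] tail/keep -> 0xdb
vd[7] tail/keep -> 0x6b
vd[8] tail/keep -> 0xc0
vd[9] tail/keep -> 0xf1
vd[10] tail/keep -> 0xce
vd[11] tail/keep -> 0x16
vd[12] tail/keep -> 0x46
vd[13] tail/keep -> 0xd7
vd[14] tail/keep -> 0xe6
vd[15] tail/keep -> 0xa9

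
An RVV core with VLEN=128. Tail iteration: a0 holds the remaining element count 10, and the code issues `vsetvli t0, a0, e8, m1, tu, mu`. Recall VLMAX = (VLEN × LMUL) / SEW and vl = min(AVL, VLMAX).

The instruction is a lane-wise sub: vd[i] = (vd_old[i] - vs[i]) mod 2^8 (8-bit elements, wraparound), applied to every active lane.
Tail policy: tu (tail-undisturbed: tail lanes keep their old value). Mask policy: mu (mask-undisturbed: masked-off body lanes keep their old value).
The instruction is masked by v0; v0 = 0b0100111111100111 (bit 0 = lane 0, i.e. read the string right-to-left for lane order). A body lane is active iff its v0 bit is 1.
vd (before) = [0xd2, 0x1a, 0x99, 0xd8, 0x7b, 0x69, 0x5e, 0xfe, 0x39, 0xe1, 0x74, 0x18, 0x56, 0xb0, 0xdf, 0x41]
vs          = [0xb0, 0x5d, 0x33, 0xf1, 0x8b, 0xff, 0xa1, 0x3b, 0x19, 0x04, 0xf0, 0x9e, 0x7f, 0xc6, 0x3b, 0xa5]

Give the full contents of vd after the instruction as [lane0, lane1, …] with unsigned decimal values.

vd = [34, 189, 102, 216, 123, 106, 189, 195, 32, 221, 116, 24, 86, 176, 223, 65]

VLMAX = (128 × 1) / 8 = 16 lanes
vl = min(AVL, VLMAX) = min(10, 16) = 10
vd[0] sub(0xd2,0xb0) -> 0x22
vd[1] sub(0x1a,0x5d) -> 0xbd
vd[2] sub(0x99,0x33) -> 0x66
vd[3] mask-off/keep -> 0xd8
vd[4] mask-off/keep -> 0x7b
vd[5] sub(0x69,0xff) -> 0x6a
vd[6] sub(0x5e,0xa1) -> 0xbd
vd[7] sub(0xfe,0x3b) -> 0xc3
vd[8] sub(0x39,0x19) -> 0x20
vd[9] sub(0xe1,0x04) -> 0xdd
vd[10] tail/keep -> 0x74
vd[11] tail/keep -> 0x18
vd[12] tail/keep -> 0x56
vd[13] tail/keep -> 0xb0
vd[14] tail/keep -> 0xdf
vd[15] tail/keep -> 0x41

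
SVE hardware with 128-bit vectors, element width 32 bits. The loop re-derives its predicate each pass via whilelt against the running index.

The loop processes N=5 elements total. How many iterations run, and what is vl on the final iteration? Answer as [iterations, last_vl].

register lanes = 128/32 = 4
iterations = ceil(5/4) = 2; final-pass vl = 1

[iterations, last_vl] = [2, 1]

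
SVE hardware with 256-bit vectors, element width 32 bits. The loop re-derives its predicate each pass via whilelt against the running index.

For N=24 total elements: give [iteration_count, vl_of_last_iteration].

register lanes = 256/32 = 8
N=24: ⌈24/8⌉ = 3 iters; last vl = 24 − 2×8 = 8

[iterations, last_vl] = [3, 8]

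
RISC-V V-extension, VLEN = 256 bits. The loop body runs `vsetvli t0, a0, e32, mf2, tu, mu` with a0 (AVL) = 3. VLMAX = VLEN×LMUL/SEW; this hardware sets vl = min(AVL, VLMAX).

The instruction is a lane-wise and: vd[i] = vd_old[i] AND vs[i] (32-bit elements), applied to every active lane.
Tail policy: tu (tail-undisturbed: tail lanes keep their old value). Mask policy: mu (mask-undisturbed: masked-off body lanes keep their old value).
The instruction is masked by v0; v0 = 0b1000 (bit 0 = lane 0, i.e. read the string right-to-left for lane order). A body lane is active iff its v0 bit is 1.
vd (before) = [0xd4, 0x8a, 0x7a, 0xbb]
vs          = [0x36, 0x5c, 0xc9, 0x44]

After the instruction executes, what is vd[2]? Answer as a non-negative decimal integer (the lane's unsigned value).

vd[2] = 122

VLMAX = (256 × 1/2) / 32 = 4 lanes
vl ← min(3, 4) = 3
lane  0: mask-off/keep ⇒ 0xd4
lane  1: mask-off/keep ⇒ 0x8a
lane  2: mask-off/keep ⇒ 0x7a
lane  3: tail/keep ⇒ 0xbb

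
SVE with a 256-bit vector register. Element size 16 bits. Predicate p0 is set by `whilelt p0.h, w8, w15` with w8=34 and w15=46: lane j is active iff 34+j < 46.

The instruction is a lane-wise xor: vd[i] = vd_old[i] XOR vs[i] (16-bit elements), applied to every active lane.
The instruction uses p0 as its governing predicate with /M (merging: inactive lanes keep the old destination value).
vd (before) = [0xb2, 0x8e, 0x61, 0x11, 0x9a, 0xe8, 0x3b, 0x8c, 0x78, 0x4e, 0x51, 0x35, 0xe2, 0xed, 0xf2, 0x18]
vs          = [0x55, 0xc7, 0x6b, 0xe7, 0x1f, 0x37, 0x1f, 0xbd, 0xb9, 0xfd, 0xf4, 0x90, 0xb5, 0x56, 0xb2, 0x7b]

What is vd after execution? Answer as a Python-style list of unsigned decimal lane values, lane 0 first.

vd = [231, 73, 10, 246, 133, 223, 36, 49, 193, 179, 165, 165, 226, 237, 242, 24]

register lanes = 256/16 = 16
active while 34+j < 46, i.e. j ∈ [0,12) capped at 16 ⇒ 12
lane  0: xor(0xb2,0x55) ⇒ 0xe7
lane  1: xor(0x8e,0xc7) ⇒ 0x49
lane  2: xor(0x61,0x6b) ⇒ 0x0a
lane  3: xor(0x11,0xe7) ⇒ 0xf6
lane  4: xor(0x9a,0x1f) ⇒ 0x85
lane  5: xor(0xe8,0x37) ⇒ 0xdf
lane  6: xor(0x3b,0x1f) ⇒ 0x24
lane  7: xor(0x8c,0xbd) ⇒ 0x31
lane  8: xor(0x78,0xb9) ⇒ 0xc1
lane  9: xor(0x4e,0xfd) ⇒ 0xb3
lane 10: xor(0x51,0xf4) ⇒ 0xa5
lane 11: xor(0x35,0x90) ⇒ 0xa5
lane 12: tail/keep ⇒ 0xe2
lane 13: tail/keep ⇒ 0xed
lane 14: tail/keep ⇒ 0xf2
lane 15: tail/keep ⇒ 0x18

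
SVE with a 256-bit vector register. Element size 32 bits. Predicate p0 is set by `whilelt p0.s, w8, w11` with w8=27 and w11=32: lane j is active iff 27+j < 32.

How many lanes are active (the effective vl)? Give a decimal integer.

256-bit reg / 32-bit elem → 8 lanes
whilelt: lane j active iff 27+j < 32 → j < 5 → 5 active

vl = 5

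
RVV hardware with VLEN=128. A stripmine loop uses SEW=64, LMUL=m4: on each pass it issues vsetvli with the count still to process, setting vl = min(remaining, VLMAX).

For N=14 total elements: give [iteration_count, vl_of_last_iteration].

VLMAX = (128 × 4) / 64 = 8 lanes
N=14: ⌈14/8⌉ = 2 iters; last vl = 14 − 1×8 = 6

[iterations, last_vl] = [2, 6]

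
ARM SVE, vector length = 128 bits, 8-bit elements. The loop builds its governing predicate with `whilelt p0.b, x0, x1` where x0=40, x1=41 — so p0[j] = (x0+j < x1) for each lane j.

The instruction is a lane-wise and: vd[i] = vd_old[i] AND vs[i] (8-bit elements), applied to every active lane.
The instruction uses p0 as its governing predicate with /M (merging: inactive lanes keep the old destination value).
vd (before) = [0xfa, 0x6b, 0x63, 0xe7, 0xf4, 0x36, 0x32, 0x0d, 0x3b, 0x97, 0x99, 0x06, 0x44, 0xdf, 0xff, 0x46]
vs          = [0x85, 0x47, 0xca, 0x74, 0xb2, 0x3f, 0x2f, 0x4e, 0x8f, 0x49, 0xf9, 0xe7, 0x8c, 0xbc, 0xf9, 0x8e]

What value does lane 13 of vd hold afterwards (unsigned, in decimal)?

vd[13] = 223

register lanes = 128/8 = 16
active while 40+j < 41, i.e. j ∈ [0,1) capped at 16 ⇒ 1
vd[0] and(0xfa,0x85) -> 0x80
vd[1] tail/keep -> 0x6b
vd[2] tail/keep -> 0x63
vd[3] tail/keep -> 0xe7
vd[4] tail/keep -> 0xf4
vd[5] tail/keep -> 0x36
vd[6] tail/keep -> 0x32
vd[7] tail/keep -> 0x0d
vd[8] tail/keep -> 0x3b
vd[9] tail/keep -> 0x97
vd[10] tail/keep -> 0x99
vd[11] tail/keep -> 0x06
vd[12] tail/keep -> 0x44
vd[13] tail/keep -> 0xdf
vd[14] tail/keep -> 0xff
vd[15] tail/keep -> 0x46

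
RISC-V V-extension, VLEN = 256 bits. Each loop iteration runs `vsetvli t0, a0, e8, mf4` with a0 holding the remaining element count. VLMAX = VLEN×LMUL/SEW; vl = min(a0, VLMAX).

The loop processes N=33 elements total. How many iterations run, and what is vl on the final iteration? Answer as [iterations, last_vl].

VLMAX = VLEN×LMUL/SEW = 256×1/4/8 = 8
33 elements at 8/iter → 5 passes, remainder 1 on the last

[iterations, last_vl] = [5, 1]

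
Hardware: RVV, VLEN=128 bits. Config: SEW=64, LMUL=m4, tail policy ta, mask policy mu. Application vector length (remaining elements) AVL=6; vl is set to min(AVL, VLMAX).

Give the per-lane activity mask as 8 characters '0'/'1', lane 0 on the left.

VLMAX = (128 × 4) / 64 = 8 lanes
vl ← min(6, 8) = 6
bits (lane 0 leftmost): 11111100

predicate = 11111100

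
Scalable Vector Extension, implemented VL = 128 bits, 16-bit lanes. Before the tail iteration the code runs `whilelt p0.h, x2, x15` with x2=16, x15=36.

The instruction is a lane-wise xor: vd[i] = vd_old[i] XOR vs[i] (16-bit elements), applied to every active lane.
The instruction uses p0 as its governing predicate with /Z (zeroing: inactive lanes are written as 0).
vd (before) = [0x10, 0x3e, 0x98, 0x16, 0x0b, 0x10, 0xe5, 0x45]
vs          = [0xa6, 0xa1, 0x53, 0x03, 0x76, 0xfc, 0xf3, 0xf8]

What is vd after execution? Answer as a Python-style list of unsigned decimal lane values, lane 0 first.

vd = [182, 159, 203, 21, 125, 236, 22, 189]

register lanes = 128/16 = 8
active while 16+j < 36, i.e. j ∈ [0,20) capped at 8 ⇒ 8
  i=0: xor(0x10,0xa6) → 182
  i=1: xor(0x3e,0xa1) → 159
  i=2: xor(0x98,0x53) → 203
  i=3: xor(0x16,0x03) → 21
  i=4: xor(0x0b,0x76) → 125
  i=5: xor(0x10,0xfc) → 236
  i=6: xor(0xe5,0xf3) → 22
  i=7: xor(0x45,0xf8) → 189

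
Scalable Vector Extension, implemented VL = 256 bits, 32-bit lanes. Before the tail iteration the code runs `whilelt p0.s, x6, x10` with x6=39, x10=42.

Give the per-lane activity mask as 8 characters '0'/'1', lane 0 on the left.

predicate = 11100000

256-bit reg / 32-bit elem → 8 lanes
p0[j] = (39+j < 42); true for j=0..2 → 3 lanes set
bits (lane 0 leftmost): 11100000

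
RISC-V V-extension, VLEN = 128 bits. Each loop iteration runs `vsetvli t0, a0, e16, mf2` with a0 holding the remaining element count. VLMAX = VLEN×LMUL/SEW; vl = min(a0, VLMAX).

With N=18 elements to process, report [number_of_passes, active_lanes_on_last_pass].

lanes per group: 128·1/2/16 = 4
18 elements at 4/iter → 5 passes, remainder 2 on the last

[iterations, last_vl] = [5, 2]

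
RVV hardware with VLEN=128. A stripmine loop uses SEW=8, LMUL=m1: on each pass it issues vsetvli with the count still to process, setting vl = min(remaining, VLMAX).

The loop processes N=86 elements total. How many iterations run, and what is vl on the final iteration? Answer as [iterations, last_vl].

[iterations, last_vl] = [6, 6]

VLMAX = (128 × 1) / 8 = 16 lanes
iterations = ceil(86/16) = 6; final-pass vl = 6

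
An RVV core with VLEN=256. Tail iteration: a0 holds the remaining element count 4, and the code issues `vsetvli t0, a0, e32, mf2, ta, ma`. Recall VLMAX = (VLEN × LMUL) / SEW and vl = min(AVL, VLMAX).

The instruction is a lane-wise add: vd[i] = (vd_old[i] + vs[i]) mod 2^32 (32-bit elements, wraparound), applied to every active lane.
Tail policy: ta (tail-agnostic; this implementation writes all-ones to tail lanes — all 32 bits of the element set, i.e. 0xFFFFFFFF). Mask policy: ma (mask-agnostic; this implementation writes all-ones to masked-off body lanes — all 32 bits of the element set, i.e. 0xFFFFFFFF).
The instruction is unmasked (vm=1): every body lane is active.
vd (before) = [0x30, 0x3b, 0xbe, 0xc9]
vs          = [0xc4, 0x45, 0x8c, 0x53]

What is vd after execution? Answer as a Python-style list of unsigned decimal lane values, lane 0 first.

lanes per group: 256·1/2/32 = 4
vl = min(AVL, VLMAX) = min(4, 4) = 4
vd[0] add(0x30,0xc4) -> 0xf4
vd[1] add(0x3b,0x45) -> 0x80
vd[2] add(0xbe,0x8c) -> 0x14a
vd[3] add(0xc9,0x53) -> 0x11c

vd = [244, 128, 330, 284]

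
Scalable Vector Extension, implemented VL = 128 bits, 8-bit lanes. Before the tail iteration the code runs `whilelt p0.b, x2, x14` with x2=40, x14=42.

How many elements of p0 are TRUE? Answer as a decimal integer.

vl = 2

lane count: 128 div 8 = 16
whilelt: lane j active iff 40+j < 42 → j < 2 → 2 active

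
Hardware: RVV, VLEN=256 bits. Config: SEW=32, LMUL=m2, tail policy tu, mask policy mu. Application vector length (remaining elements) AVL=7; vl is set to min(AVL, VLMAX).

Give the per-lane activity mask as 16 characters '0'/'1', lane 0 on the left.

VLMAX = VLEN×LMUL/SEW = 256×2/32 = 16
AVL=7 ≤ VLMAX=16, so vl = 7
bits (lane 0 leftmost): 1111111000000000

predicate = 1111111000000000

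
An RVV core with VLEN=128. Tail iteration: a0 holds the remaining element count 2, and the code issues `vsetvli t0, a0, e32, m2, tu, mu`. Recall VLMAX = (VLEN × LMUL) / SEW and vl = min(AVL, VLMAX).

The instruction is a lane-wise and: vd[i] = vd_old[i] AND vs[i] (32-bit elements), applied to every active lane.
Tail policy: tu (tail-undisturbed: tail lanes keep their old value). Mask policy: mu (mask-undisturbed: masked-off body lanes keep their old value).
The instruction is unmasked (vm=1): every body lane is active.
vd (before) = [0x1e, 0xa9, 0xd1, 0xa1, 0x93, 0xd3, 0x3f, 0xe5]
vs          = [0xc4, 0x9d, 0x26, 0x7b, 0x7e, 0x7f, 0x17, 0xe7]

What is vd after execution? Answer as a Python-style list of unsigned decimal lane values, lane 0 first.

lanes per group: 128·2/32 = 8
AVL=2 ≤ VLMAX=8, so vl = 2
[0] and(0x1e,0xc4) = 0x04
[1] and(0xa9,0x9d) = 0x89
[2] tail/keep = 0xd1
[3] tail/keep = 0xa1
[4] tail/keep = 0x93
[5] tail/keep = 0xd3
[6] tail/keep = 0x3f
[7] tail/keep = 0xe5

vd = [4, 137, 209, 161, 147, 211, 63, 229]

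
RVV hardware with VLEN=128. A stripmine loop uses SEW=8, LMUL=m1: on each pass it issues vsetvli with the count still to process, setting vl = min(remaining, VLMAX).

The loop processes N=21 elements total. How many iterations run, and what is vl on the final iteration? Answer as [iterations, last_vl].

VLMAX = (128 × 1) / 8 = 16 lanes
iterations = ceil(21/16) = 2; final-pass vl = 5

[iterations, last_vl] = [2, 5]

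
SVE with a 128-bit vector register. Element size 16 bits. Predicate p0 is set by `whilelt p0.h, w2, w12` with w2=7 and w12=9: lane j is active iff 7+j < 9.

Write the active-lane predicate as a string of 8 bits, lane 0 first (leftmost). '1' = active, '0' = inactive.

register lanes = 128/16 = 8
whilelt: lane j active iff 7+j < 9 → j < 2 → 2 active
bits (lane 0 leftmost): 11000000

predicate = 11000000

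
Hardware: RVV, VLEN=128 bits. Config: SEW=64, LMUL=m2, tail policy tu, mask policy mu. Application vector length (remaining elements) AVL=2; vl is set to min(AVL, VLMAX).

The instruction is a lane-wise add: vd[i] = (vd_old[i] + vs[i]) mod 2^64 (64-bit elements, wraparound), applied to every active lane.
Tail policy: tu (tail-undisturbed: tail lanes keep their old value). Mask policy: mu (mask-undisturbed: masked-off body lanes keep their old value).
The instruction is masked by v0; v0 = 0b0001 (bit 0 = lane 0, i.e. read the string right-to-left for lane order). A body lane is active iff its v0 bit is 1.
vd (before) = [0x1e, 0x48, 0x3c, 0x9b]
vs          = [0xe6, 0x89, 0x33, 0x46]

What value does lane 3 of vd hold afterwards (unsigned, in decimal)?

vd[3] = 155

lanes per group: 128·2/64 = 4
AVL=2 ≤ VLMAX=4, so vl = 2
lane  0: add(0x1e,0xe6) ⇒ 0x104
lane  1: mask-off/keep ⇒ 0x48
lane  2: tail/keep ⇒ 0x3c
lane  3: tail/keep ⇒ 0x9b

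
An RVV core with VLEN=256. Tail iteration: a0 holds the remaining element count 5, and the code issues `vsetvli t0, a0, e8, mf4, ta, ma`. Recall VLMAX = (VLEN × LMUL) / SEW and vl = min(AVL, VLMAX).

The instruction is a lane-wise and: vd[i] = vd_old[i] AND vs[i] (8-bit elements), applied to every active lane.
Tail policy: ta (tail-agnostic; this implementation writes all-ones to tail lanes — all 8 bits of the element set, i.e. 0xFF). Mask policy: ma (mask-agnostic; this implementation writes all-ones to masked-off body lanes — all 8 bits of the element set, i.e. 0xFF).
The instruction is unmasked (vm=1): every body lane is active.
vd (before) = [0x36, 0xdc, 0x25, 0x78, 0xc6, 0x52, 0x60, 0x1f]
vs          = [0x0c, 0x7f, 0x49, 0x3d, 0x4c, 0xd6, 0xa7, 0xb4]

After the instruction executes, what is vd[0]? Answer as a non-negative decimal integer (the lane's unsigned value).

vd[0] = 4

VLMAX = (256 × 1/4) / 8 = 8 lanes
AVL=5 ≤ VLMAX=8, so vl = 5
vd[0] and(0x36,0x0c) -> 0x04
vd[1] and(0xdc,0x7f) -> 0x5c
vd[2] and(0x25,0x49) -> 0x01
vd[3] and(0x78,0x3d) -> 0x38
vd[4] and(0xc6,0x4c) -> 0x44
vd[5] tail/ones -> 0xff
vd[6] tail/ones -> 0xff
vd[7] tail/ones -> 0xff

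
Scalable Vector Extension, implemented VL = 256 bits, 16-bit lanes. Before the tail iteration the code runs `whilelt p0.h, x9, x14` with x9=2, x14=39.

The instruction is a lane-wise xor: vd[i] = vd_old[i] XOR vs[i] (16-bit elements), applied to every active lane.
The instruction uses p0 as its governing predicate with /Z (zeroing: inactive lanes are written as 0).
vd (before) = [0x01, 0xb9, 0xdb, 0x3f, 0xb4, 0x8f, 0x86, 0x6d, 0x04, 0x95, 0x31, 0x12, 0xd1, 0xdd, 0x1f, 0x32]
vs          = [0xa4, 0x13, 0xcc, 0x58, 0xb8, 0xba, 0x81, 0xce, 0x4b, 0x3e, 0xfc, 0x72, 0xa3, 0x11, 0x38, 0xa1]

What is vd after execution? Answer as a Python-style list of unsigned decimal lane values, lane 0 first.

256-bit reg / 16-bit elem → 16 lanes
whilelt: lane j active iff 2+j < 39 → j < 37 → 16 active
lane  0: xor(0x01,0xa4) ⇒ 0xa5
lane  1: xor(0xb9,0x13) ⇒ 0xaa
lane  2: xor(0xdb,0xcc) ⇒ 0x17
lane  3: xor(0x3f,0x58) ⇒ 0x67
lane  4: xor(0xb4,0xb8) ⇒ 0x0c
lane  5: xor(0x8f,0xba) ⇒ 0x35
lane  6: xor(0x86,0x81) ⇒ 0x07
lane  7: xor(0x6d,0xce) ⇒ 0xa3
lane  8: xor(0x04,0x4b) ⇒ 0x4f
lane  9: xor(0x95,0x3e) ⇒ 0xab
lane 10: xor(0x31,0xfc) ⇒ 0xcd
lane 11: xor(0x12,0x72) ⇒ 0x60
lane 12: xor(0xd1,0xa3) ⇒ 0x72
lane 13: xor(0xdd,0x11) ⇒ 0xcc
lane 14: xor(0x1f,0x38) ⇒ 0x27
lane 15: xor(0x32,0xa1) ⇒ 0x93

vd = [165, 170, 23, 103, 12, 53, 7, 163, 79, 171, 205, 96, 114, 204, 39, 147]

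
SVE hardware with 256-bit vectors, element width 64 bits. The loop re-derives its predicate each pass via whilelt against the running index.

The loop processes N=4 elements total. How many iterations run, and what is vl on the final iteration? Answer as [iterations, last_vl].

[iterations, last_vl] = [1, 4]

lane count: 256 div 64 = 4
N=4: ⌈4/4⌉ = 1 iters; last vl = 4 − 0×4 = 4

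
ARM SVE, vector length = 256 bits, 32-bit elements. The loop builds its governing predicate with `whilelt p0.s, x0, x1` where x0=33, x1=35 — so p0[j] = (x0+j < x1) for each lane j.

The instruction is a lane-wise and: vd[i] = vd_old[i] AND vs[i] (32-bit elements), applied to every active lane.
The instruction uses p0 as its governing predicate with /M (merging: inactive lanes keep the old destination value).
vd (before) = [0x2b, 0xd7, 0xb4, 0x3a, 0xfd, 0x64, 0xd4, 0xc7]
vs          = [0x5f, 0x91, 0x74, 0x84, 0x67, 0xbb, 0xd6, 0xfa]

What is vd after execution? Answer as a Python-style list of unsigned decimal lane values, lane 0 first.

vd = [11, 145, 180, 58, 253, 100, 212, 199]

register lanes = 256/32 = 8
p0[j] = (33+j < 35); true for j=0..1 → 2 lanes set
  i=0: and(0x2b,0x5f) → 11
  i=1: and(0xd7,0x91) → 145
  i=2: tail/keep → 180
  i=3: tail/keep → 58
  i=4: tail/keep → 253
  i=5: tail/keep → 100
  i=6: tail/keep → 212
  i=7: tail/keep → 199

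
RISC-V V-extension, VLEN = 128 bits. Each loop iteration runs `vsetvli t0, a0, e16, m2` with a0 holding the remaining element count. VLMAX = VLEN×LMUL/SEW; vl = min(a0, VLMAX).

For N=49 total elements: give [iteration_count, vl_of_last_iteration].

[iterations, last_vl] = [4, 1]

lanes per group: 128·2/16 = 16
N=49: ⌈49/16⌉ = 4 iters; last vl = 49 − 3×16 = 1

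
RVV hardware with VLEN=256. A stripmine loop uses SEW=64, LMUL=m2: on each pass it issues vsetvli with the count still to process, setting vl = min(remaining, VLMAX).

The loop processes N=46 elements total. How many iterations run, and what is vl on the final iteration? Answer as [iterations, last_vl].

lanes per group: 256·2/64 = 8
46 elements at 8/iter → 6 passes, remainder 6 on the last

[iterations, last_vl] = [6, 6]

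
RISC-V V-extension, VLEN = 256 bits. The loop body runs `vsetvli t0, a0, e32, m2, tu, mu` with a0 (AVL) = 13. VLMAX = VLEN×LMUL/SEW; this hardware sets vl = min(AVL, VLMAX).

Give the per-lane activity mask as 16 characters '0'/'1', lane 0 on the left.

predicate = 1111111111111000

lanes per group: 256·2/32 = 16
AVL=13 ≤ VLMAX=16, so vl = 13
bits (lane 0 leftmost): 1111111111111000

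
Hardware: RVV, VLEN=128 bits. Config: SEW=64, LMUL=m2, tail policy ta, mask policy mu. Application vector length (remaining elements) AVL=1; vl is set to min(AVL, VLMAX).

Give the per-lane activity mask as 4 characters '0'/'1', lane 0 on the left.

predicate = 1000

VLMAX = (128 × 2) / 64 = 4 lanes
AVL=1 ≤ VLMAX=4, so vl = 1
bits (lane 0 leftmost): 1000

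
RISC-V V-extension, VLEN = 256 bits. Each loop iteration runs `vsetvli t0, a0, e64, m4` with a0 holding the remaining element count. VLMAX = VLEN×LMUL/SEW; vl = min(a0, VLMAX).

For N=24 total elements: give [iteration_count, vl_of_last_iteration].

VLMAX = (256 × 4) / 64 = 16 lanes
iterations = ceil(24/16) = 2; final-pass vl = 8

[iterations, last_vl] = [2, 8]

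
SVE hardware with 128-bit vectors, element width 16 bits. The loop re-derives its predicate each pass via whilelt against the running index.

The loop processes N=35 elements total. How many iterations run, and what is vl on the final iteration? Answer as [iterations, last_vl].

lane count: 128 div 16 = 8
N=35: ⌈35/8⌉ = 5 iters; last vl = 35 − 4×8 = 3

[iterations, last_vl] = [5, 3]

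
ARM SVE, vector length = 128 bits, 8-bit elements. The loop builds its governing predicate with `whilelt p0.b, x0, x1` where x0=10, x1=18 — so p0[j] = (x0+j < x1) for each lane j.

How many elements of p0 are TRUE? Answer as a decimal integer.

vl = 8

lane count: 128 div 8 = 16
p0[j] = (10+j < 18); true for j=0..7 → 8 lanes set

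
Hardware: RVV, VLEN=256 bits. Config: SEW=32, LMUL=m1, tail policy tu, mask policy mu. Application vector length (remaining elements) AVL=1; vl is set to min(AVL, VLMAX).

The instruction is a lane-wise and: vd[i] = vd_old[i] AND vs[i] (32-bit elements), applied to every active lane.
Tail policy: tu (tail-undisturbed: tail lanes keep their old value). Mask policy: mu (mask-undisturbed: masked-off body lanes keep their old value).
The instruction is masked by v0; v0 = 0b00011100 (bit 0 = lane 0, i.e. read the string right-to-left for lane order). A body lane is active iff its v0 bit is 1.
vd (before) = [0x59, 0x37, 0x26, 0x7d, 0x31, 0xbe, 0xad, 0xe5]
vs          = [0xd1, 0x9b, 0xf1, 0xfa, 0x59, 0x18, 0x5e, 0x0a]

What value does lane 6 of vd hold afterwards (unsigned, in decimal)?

VLMAX = (256 × 1) / 32 = 8 lanes
vl ← min(1, 8) = 1
lane  0: mask-off/keep ⇒ 0x59
lane  1: tail/keep ⇒ 0x37
lane  2: tail/keep ⇒ 0x26
lane  3: tail/keep ⇒ 0x7d
lane  4: tail/keep ⇒ 0x31
lane  5: tail/keep ⇒ 0xbe
lane  6: tail/keep ⇒ 0xad
lane  7: tail/keep ⇒ 0xe5

vd[6] = 173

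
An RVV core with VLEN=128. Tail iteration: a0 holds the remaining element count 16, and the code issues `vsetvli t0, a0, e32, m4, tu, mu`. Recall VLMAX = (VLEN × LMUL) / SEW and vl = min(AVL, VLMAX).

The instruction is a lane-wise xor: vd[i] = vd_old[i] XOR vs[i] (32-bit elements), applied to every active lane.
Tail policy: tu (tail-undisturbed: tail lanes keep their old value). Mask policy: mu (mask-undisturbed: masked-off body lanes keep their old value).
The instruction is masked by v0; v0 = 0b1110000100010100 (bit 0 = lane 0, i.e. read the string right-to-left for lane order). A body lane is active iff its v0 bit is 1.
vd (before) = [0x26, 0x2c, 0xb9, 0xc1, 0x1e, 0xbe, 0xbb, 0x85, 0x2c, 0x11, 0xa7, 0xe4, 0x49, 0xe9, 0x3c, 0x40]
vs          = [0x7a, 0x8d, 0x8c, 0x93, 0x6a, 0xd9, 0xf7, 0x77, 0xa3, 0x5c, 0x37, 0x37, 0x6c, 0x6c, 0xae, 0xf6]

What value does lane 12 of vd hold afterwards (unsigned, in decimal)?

vd[12] = 73

VLMAX = VLEN×LMUL/SEW = 128×4/32 = 16
vl ← min(16, 16) = 16
  i=0: mask-off/keep → 38
  i=1: mask-off/keep → 44
  i=2: xor(0xb9,0x8c) → 53
  i=3: mask-off/keep → 193
  i=4: xor(0x1e,0x6a) → 116
  i=5: mask-off/keep → 190
  i=6: mask-off/keep → 187
  i=7: mask-off/keep → 133
  i=8: xor(0x2c,0xa3) → 143
  i=9: mask-off/keep → 17
  i=10: mask-off/keep → 167
  i=11: mask-off/keep → 228
  i=12: mask-off/keep → 73
  i=13: xor(0xe9,0x6c) → 133
  i=14: xor(0x3c,0xae) → 146
  i=15: xor(0x40,0xf6) → 182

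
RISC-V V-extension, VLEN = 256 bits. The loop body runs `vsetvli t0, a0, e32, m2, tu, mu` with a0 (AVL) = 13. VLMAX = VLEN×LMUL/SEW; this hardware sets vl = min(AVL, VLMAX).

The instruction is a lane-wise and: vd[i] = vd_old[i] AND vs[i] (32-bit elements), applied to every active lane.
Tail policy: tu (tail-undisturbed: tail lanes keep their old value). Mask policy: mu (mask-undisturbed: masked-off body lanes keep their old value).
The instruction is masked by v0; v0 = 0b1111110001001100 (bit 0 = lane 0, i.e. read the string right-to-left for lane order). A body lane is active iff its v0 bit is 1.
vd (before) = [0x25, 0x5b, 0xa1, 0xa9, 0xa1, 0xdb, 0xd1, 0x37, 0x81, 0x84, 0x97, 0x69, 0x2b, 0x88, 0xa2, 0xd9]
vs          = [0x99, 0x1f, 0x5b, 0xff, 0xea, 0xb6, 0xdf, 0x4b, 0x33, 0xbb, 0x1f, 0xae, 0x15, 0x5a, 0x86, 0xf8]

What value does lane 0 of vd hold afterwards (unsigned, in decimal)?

VLMAX = (256 × 2) / 32 = 16 lanes
vl ← min(13, 16) = 13
  i=0: mask-off/keep → 37
  i=1: mask-off/keep → 91
  i=2: and(0xa1,0x5b) → 1
  i=3: and(0xa9,0xff) → 169
  i=4: mask-off/keep → 161
  i=5: mask-off/keep → 219
  i=6: and(0xd1,0xdf) → 209
  i=7: mask-off/keep → 55
  i=8: mask-off/keep → 129
  i=9: mask-off/keep → 132
  i=10: and(0x97,0x1f) → 23
  i=11: and(0x69,0xae) → 40
  i=12: and(0x2b,0x15) → 1
  i=13: tail/keep → 136
  i=14: tail/keep → 162
  i=15: tail/keep → 217

vd[0] = 37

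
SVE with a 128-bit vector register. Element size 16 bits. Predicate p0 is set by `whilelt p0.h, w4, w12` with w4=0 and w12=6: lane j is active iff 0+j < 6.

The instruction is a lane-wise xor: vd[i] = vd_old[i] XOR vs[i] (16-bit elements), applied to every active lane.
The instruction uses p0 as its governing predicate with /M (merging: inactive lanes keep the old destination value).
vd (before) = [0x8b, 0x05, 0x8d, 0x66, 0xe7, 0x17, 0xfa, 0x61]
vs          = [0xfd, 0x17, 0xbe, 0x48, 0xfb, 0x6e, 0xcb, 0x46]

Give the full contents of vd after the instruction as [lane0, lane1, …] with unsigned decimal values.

lane count: 128 div 16 = 8
whilelt: lane j active iff 0+j < 6 → j < 6 → 6 active
lane  0: xor(0x8b,0xfd) ⇒ 0x76
lane  1: xor(0x05,0x17) ⇒ 0x12
lane  2: xor(0x8d,0xbe) ⇒ 0x33
lane  3: xor(0x66,0x48) ⇒ 0x2e
lane  4: xor(0xe7,0xfb) ⇒ 0x1c
lane  5: xor(0x17,0x6e) ⇒ 0x79
lane  6: tail/keep ⇒ 0xfa
lane  7: tail/keep ⇒ 0x61

vd = [118, 18, 51, 46, 28, 121, 250, 97]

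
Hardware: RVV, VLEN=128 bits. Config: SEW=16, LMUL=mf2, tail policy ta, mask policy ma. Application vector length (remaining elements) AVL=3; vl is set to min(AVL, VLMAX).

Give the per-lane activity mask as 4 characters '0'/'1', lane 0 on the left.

predicate = 1110

lanes per group: 128·1/2/16 = 4
vl ← min(3, 4) = 3
bits (lane 0 leftmost): 1110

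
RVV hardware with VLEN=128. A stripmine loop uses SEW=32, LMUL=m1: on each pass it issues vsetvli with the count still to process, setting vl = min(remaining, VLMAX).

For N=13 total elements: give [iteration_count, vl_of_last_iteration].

[iterations, last_vl] = [4, 1]

VLMAX = VLEN×LMUL/SEW = 128×1/32 = 4
13 elements at 4/iter → 4 passes, remainder 1 on the last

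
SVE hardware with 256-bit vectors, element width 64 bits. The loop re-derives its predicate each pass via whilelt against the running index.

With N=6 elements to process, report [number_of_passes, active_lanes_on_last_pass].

[iterations, last_vl] = [2, 2]

register lanes = 256/64 = 4
N=6: ⌈6/4⌉ = 2 iters; last vl = 6 − 1×4 = 2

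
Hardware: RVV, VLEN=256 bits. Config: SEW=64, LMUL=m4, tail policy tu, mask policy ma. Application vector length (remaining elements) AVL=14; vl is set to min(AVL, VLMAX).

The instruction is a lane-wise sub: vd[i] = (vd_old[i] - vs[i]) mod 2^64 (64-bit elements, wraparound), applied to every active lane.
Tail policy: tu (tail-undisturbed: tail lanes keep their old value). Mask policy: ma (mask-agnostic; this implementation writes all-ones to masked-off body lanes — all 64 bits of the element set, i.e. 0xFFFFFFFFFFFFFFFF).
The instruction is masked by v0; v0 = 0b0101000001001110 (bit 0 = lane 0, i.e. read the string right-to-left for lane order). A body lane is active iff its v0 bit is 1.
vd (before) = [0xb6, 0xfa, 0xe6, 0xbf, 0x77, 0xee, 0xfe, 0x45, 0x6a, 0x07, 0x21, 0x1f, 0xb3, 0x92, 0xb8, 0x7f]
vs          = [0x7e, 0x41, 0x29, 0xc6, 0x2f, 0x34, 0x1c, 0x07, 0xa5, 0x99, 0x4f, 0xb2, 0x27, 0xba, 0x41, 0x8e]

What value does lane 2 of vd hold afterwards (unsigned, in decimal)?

vd[2] = 189

lanes per group: 256·4/64 = 16
vl ← min(14, 16) = 14
lane  0: mask-off/ones ⇒ 0xffffffffffffffff
lane  1: sub(0xfa,0x41) ⇒ 0xb9
lane  2: sub(0xe6,0x29) ⇒ 0xbd
lane  3: sub(0xbf,0xc6) ⇒ 0xfffffffffffffff9
lane  4: mask-off/ones ⇒ 0xffffffffffffffff
lane  5: mask-off/ones ⇒ 0xffffffffffffffff
lane  6: sub(0xfe,0x1c) ⇒ 0xe2
lane  7: mask-off/ones ⇒ 0xffffffffffffffff
lane  8: mask-off/ones ⇒ 0xffffffffffffffff
lane  9: mask-off/ones ⇒ 0xffffffffffffffff
lane 10: mask-off/ones ⇒ 0xffffffffffffffff
lane 11: mask-off/ones ⇒ 0xffffffffffffffff
lane 12: sub(0xb3,0x27) ⇒ 0x8c
lane 13: mask-off/ones ⇒ 0xffffffffffffffff
lane 14: tail/keep ⇒ 0xb8
lane 15: tail/keep ⇒ 0x7f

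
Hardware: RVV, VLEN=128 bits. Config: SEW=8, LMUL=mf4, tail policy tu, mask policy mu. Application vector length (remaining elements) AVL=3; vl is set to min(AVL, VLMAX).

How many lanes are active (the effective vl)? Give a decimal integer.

lanes per group: 128·1/4/8 = 4
vl ← min(3, 4) = 3

vl = 3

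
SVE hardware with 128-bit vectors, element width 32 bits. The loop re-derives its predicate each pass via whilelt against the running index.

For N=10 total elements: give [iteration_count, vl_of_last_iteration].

128-bit reg / 32-bit elem → 4 lanes
N=10: ⌈10/4⌉ = 3 iters; last vl = 10 − 2×4 = 2

[iterations, last_vl] = [3, 2]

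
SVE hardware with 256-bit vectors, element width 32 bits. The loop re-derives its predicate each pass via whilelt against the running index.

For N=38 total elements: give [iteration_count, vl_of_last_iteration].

register lanes = 256/32 = 8
N=38: ⌈38/8⌉ = 5 iters; last vl = 38 − 4×8 = 6

[iterations, last_vl] = [5, 6]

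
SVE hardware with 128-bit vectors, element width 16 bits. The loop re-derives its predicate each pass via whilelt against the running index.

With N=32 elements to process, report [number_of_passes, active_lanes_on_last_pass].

[iterations, last_vl] = [4, 8]

register lanes = 128/16 = 8
32 elements at 8/iter → 4 passes, remainder 8 on the last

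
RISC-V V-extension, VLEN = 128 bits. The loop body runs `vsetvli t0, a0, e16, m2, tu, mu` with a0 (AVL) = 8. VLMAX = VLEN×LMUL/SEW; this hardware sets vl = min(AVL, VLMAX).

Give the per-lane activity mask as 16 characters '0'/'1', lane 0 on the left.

predicate = 1111111100000000

VLMAX = (128 × 2) / 16 = 16 lanes
AVL=8 ≤ VLMAX=16, so vl = 8
bits (lane 0 leftmost): 1111111100000000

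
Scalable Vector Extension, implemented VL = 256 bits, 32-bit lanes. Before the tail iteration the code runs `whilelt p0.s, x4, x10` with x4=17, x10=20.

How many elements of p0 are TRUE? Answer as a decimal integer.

vl = 3

256-bit reg / 32-bit elem → 8 lanes
whilelt: lane j active iff 17+j < 20 → j < 3 → 3 active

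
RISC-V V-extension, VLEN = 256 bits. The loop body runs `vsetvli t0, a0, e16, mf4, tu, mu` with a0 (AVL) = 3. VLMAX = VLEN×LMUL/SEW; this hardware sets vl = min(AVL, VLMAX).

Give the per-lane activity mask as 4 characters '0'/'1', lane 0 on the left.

lanes per group: 256·1/4/16 = 4
vl ← min(3, 4) = 3
bits (lane 0 leftmost): 1110

predicate = 1110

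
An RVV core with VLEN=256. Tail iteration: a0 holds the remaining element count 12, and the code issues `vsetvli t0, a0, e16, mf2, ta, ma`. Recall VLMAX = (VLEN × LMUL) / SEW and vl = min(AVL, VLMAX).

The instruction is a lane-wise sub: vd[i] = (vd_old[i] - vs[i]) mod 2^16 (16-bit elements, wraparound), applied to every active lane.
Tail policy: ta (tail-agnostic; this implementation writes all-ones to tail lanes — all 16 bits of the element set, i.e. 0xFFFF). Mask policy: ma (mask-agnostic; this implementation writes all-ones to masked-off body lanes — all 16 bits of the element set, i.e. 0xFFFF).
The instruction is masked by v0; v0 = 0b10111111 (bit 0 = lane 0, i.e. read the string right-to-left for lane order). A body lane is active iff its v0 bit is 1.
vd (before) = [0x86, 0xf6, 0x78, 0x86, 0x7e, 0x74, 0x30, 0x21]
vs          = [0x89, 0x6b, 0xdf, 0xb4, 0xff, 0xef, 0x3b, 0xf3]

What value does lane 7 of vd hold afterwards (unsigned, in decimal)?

VLMAX = (256 × 1/2) / 16 = 8 lanes
vl ← min(12, 8) = 8
vd[0] sub(0x86,0x89) -> 0xfffd
vd[1] sub(0xf6,0x6b) -> 0x8b
vd[2] sub(0x78,0xdf) -> 0xff99
vd[3] sub(0x86,0xb4) -> 0xffd2
vd[4] sub(0x7e,0xff) -> 0xff7f
vd[5] sub(0x74,0xef) -> 0xff85
vd[6] mask-off/ones -> 0xffff
vd[7] sub(0x21,0xf3) -> 0xff2e

vd[7] = 65326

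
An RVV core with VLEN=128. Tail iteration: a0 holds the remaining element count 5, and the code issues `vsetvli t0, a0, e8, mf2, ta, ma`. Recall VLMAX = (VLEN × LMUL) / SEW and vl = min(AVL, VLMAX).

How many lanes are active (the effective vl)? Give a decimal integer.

lanes per group: 128·1/2/8 = 8
AVL=5 ≤ VLMAX=8, so vl = 5

vl = 5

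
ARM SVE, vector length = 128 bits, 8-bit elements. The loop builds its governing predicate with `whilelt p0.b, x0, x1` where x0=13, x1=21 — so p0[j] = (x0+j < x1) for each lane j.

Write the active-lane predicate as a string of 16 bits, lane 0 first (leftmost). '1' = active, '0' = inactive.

lane count: 128 div 8 = 16
whilelt: lane j active iff 13+j < 21 → j < 8 → 8 active
bits (lane 0 leftmost): 1111111100000000

predicate = 1111111100000000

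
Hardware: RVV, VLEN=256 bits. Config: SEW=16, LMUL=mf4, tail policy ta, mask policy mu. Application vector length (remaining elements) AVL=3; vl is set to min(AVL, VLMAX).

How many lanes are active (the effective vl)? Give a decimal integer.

lanes per group: 256·1/4/16 = 4
vl ← min(3, 4) = 3

vl = 3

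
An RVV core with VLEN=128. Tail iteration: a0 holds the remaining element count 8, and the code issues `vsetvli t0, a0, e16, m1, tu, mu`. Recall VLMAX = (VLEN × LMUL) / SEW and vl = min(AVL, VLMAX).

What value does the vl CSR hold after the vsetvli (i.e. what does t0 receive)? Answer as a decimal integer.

vl = 8

lanes per group: 128·1/16 = 8
vl ← min(8, 8) = 8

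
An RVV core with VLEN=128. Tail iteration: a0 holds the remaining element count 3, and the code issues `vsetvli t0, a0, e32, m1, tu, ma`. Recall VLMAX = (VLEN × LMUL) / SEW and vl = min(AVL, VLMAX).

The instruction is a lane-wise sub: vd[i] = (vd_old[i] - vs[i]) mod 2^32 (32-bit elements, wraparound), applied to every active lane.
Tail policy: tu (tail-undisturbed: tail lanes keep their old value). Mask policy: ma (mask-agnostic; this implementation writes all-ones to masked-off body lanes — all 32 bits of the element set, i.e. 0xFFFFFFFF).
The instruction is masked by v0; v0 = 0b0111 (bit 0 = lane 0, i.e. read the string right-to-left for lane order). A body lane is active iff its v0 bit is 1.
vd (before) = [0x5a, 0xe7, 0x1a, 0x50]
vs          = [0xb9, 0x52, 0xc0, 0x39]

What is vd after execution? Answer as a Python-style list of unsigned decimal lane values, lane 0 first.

vd = [4294967201, 149, 4294967130, 80]

VLMAX = (128 × 1) / 32 = 4 lanes
vl ← min(3, 4) = 3
[0] sub(0x5a,0xb9) = 0xffffffa1
[1] sub(0xe7,0x52) = 0x95
[2] sub(0x1a,0xc0) = 0xffffff5a
[3] tail/keep = 0x50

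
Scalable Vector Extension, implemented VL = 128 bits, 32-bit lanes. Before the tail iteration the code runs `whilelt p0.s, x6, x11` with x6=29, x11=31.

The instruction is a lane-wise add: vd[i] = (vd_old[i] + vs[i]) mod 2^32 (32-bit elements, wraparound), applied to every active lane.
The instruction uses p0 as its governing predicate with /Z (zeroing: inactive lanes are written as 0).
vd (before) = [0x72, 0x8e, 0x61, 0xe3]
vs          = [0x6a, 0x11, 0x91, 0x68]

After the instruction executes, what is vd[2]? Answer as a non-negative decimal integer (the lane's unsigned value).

register lanes = 128/32 = 4
whilelt: lane j active iff 29+j < 31 → j < 2 → 2 active
  i=0: add(0x72,0x6a) → 220
  i=1: add(0x8e,0x11) → 159
  i=2: tail/zero → 0
  i=3: tail/zero → 0

vd[2] = 0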